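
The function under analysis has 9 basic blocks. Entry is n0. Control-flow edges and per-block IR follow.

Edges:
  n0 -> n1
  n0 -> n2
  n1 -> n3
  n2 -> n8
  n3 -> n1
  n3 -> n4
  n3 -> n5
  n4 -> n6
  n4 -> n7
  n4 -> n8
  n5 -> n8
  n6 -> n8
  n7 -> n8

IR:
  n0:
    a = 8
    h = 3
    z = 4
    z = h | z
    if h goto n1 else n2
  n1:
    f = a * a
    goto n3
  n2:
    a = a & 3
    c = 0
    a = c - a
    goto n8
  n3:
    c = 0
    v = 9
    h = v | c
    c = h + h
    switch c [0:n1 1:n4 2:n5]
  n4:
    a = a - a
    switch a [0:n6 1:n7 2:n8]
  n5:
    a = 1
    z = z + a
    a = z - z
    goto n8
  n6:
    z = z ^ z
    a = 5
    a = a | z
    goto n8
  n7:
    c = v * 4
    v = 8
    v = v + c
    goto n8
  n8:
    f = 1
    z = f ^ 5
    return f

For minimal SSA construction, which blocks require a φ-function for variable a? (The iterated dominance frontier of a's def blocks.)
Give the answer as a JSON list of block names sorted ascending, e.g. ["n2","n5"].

Answer: ["n8"]

Working:
idom tree: n1←n0 n2←n0 n3←n1 n4←n3 n5←n3 n6←n4 n7←n4 n8←n0
Dom at joins:
  n1: preds {n0,n3}: {n0} ∩ {n0,n1,n3} = {n0}; idom=n0
  n8: preds {n2,n4,n5,n6,n7}: {n0,n2} ∩ {n0,n1,n3,n4} ∩ {n0,n1,n3,n5} ∩ {n0,n1,n3,n4,n6} ∩ {n0,n1,n3,n4,n7} = {n0}; idom=n0

DF walk-up:
  n1←n0: walk · to n0
  n1←n3: walk n3→n1 to n0
  n8←n2: walk n2 to n0
  n8←n4: walk n4→n3→n1 to n0
  n8←n5: walk n5→n3→n1 to n0
  n8←n6: walk n6→n4→n3→n1 to n0
  n8←n7: walk n7→n4→n3→n1 to n0
  DF(n0)=∅
  DF(n1)={n1,n8}
  DF(n2)={n8}
  DF(n3)={n1,n8}
  DF(n4)={n8}
  DF(n5)={n8}
  DF(n6)={n8}
  DF(n7)={n8}
  DF(n8)=∅

φ for a: defs {n0,n2,n4,n5,n6}
  DF⁺ = {n8}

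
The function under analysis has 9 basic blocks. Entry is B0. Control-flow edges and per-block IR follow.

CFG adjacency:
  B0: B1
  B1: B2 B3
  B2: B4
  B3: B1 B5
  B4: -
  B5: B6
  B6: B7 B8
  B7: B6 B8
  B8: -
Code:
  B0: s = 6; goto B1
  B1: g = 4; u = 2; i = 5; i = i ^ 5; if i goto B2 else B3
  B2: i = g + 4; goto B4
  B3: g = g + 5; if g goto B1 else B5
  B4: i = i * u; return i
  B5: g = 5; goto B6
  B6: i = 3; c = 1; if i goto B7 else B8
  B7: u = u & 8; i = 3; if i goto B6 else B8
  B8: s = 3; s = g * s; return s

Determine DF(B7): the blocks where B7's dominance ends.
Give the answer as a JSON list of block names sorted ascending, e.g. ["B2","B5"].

Answer: ["B6", "B8"]

Analysis:
idom tree: B1←B0 B2←B1 B3←B1 B4←B2 B5←B3 B6←B5 B7←B6 B8←B6
Dom at joins:
  B1: preds {B0,B3}: {B0} ∩ {B0,B1,B3} = {B0}; idom=B0
  B6: preds {B5,B7}: {B0,B1,B3,B5} ∩ {B0,B1,B3,B5,B6,B7} = {B0,B1,B3,B5}; idom=B5
  B8: preds {B6,B7}: {B0,B1,B3,B5,B6} ∩ {B0,B1,B3,B5,B6,B7} = {B0,B1,B3,B5,B6}; idom=B6

DF derivation:
  join B1 pred B0: · stop@B0
  join B1 pred B3: B3→B1 stop@B0
  join B6 pred B5: · stop@B5
  join B6 pred B7: B7→B6 stop@B5
  join B8 pred B6: · stop@B6
  join B8 pred B7: B7 stop@B6
  B0: DF=∅
  B1: DF={B1}
  B2: DF=∅
  B3: DF={B1}
  B4: DF=∅
  B5: DF=∅
  B6: DF={B6}
  B7: DF={B6,B8}
  B8: DF=∅

DF(B7) = ["B6", "B8"]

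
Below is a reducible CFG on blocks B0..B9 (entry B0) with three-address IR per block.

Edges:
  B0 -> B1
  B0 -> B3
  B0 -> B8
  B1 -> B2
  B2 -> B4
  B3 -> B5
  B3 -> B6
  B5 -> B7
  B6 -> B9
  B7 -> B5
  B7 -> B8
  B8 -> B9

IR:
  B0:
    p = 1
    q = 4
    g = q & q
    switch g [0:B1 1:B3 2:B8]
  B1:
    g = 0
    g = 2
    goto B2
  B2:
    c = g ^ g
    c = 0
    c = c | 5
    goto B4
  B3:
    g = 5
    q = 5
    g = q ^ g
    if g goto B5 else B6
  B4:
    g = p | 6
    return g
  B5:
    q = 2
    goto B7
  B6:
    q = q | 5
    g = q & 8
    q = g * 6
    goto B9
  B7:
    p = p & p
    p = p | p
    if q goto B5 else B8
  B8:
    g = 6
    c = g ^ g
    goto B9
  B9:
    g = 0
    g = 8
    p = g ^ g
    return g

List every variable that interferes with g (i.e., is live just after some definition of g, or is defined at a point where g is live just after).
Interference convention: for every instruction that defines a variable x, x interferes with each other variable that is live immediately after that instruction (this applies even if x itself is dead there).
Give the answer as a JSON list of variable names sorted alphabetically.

def/use:
  B0: {g,p,q} / ∅
  B1: {g} / ∅
  B2: {c} / {g}
  B3: {g,q} / ∅
  B4: {g} / {p}
  B5: {q} / ∅
  B6: {g,q} / {q}
  B7: {p} / {p,q}
  B8: {c,g} / ∅
  B9: {g,p} / ∅

Liveness:
  B0: in=∅ out={p}
  B1: in={p} out={g,p}
  B2: in={g,p} out={p}
  B3: in={p} out={p,q}
  B4: in={p} out=∅
  B5: in={p} out={p,q}
  B6: in={q} out=∅
  B7: in={p,q} out={p}
  B8: in=∅ out=∅
  B9: in=∅ out=∅

Interfere edges:
  c↔{p}
  g↔{p,q}
  p↔{c,g,q}
  q↔{g,p}

N(g) = ["p", "q"]

Answer: ["p", "q"]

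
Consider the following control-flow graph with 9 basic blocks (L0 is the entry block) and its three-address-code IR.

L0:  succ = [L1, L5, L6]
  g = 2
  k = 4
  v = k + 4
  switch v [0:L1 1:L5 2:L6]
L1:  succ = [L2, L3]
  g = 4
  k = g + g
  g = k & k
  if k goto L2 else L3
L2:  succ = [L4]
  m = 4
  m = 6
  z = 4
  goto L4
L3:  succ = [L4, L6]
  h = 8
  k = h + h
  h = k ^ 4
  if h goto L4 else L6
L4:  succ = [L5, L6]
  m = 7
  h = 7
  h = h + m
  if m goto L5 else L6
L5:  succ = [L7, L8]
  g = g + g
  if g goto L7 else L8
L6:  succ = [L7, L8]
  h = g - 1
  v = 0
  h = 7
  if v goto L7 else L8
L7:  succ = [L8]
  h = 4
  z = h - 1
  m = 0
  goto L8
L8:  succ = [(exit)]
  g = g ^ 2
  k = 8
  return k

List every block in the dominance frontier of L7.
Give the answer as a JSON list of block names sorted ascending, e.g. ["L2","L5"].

idom tree: L1←L0 L2←L1 L3←L1 L4←L1 L5←L0 L6←L0 L7←L0 L8←L0
Dom∩ at merges:
  L4: preds {L2,L3}: {L0,L1,L2} ∩ {L0,L1,L3} = {L0,L1}; idom=L1
  L5: preds {L0,L4}: {L0} ∩ {L0,L1,L4} = {L0}; idom=L0
  L6: preds {L0,L3,L4}: {L0} ∩ {L0,L1,L3} ∩ {L0,L1,L4} = {L0}; idom=L0
  L7: preds {L5,L6}: {L0,L5} ∩ {L0,L6} = {L0}; idom=L0
  L8: preds {L5,L6,L7}: {L0,L5} ∩ {L0,L6} ∩ {L0,L7} = {L0}; idom=L0

DF derivation:
  L4←L2: walk L2 to L1
  L4←L3: walk L3 to L1
  L5←L0: walk · to L0
  L5←L4: walk L4→L1 to L0
  L6←L0: walk · to L0
  L6←L3: walk L3→L1 to L0
  L6←L4: walk L4→L1 to L0
  L7←L5: walk L5 to L0
  L7←L6: walk L6 to L0
  L8←L5: walk L5 to L0
  L8←L6: walk L6 to L0
  L8←L7: walk L7 to L0
  L0: DF=∅
  L1: DF={L5,L6}
  L2: DF={L4}
  L3: DF={L4,L6}
  L4: DF={L5,L6}
  L5: DF={L7,L8}
  L6: DF={L7,L8}
  L7: DF={L8}
  L8: DF=∅

DF(L7) = ["L8"]

Answer: ["L8"]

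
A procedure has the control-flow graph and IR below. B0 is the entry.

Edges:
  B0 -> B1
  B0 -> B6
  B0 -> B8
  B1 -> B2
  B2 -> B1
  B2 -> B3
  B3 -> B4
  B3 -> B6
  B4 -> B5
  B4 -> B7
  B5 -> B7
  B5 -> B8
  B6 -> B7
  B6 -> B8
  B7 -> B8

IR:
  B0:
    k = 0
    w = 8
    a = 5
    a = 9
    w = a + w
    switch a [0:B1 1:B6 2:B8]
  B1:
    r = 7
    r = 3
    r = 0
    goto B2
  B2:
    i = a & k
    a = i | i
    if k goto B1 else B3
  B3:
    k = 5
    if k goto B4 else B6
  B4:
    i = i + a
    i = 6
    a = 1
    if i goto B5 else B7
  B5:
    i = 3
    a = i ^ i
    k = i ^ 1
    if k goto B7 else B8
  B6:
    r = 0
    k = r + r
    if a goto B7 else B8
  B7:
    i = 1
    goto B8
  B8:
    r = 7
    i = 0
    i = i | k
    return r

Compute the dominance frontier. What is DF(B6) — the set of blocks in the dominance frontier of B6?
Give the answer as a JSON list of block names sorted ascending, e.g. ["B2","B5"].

Answer: ["B7", "B8"]

Derivation:
idom tree: B1←B0 B2←B1 B3←B2 B4←B3 B5←B4 B6←B0 B7←B0 B8←B0
Join-block Dom:
  B1: preds {B0,B2}: {B0} ∩ {B0,B1,B2} = {B0}; idom=B0
  B6: preds {B0,B3}: {B0} ∩ {B0,B1,B2,B3} = {B0}; idom=B0
  B7: preds {B4,B5,B6}: {B0,B1,B2,B3,B4} ∩ {B0,B1,B2,B3,B4,B5} ∩ {B0,B6} = {B0}; idom=B0
  B8: preds {B0,B5,B6,B7}: {B0} ∩ {B0,B1,B2,B3,B4,B5} ∩ {B0,B6} ∩ {B0,B7} = {B0}; idom=B0

DF derivation:
  join B1 pred B0: · stop@B0
  join B1 pred B2: B2→B1 stop@B0
  join B6 pred B0: · stop@B0
  join B6 pred B3: B3→B2→B1 stop@B0
  join B7 pred B4: B4→B3→B2→B1 stop@B0
  join B7 pred B5: B5→B4→B3→B2→B1 stop@B0
  join B7 pred B6: B6 stop@B0
  join B8 pred B0: · stop@B0
  join B8 pred B5: B5→B4→B3→B2→B1 stop@B0
  join B8 pred B6: B6 stop@B0
  join B8 pred B7: B7 stop@B0
  B0: DF=∅
  B1: DF={B1,B6,B7,B8}
  B2: DF={B1,B6,B7,B8}
  B3: DF={B6,B7,B8}
  B4: DF={B7,B8}
  B5: DF={B7,B8}
  B6: DF={B7,B8}
  B7: DF={B8}
  B8: DF=∅

DF(B6) = ["B7", "B8"]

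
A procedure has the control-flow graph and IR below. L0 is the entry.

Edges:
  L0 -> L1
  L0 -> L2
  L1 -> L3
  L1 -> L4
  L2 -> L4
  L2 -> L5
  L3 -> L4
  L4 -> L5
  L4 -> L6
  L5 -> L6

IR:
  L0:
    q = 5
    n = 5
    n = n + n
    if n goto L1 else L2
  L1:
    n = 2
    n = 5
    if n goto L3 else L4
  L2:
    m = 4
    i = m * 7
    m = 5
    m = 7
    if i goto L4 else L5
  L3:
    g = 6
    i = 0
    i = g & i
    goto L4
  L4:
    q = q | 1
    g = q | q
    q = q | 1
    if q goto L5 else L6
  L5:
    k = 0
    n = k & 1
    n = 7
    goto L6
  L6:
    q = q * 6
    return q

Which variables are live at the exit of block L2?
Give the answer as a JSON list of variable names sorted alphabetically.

Answer: ["q"]

Working:
Block summaries:
  L0 def {n,q} use ∅
  L1 def {n} use ∅
  L2 def {i,m} use ∅
  L3 def {g,i} use ∅
  L4 def {g,q} use {q}
  L5 def {k,n} use ∅
  L6 def {q} use {q}

Liveness:
  live L0: ∅→{q}
  live L1: {q}→{q}
  live L2: {q}→{q}
  live L3: {q}→{q}
  live L4: {q}→{q}
  live L5: {q}→{q}
  live L6: {q}→∅

live-out(L2) = ["q"]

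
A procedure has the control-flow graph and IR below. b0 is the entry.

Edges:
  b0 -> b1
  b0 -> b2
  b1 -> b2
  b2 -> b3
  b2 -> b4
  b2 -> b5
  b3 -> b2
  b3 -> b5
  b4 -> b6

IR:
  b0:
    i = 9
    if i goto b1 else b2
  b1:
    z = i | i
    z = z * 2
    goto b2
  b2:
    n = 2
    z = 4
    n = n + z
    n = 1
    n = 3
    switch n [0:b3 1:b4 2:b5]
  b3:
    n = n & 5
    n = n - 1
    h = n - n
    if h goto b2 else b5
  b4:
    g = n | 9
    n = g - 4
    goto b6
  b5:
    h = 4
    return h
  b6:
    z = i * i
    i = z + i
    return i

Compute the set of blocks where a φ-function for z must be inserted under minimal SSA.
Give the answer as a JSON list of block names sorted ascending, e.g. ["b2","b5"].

idom tree: b1←b0 b2←b0 b3←b2 b4←b2 b5←b2 b6←b4
Dom∩ at merges:
  b2: preds {b0,b1,b3}: {b0} ∩ {b0,b1} ∩ {b0,b2,b3} = {b0}; idom=b0
  b5: preds {b2,b3}: {b0,b2} ∩ {b0,b2,b3} = {b0,b2}; idom=b2

DF derivation:
  join b2 pred b0: · stop@b0
  join b2 pred b1: b1 stop@b0
  join b2 pred b3: b3→b2 stop@b0
  join b5 pred b2: · stop@b2
  join b5 pred b3: b3 stop@b2
  b0 → ∅
  b1 → {b2}
  b2 → {b2}
  b3 → {b2,b5}
  b4 → ∅
  b5 → ∅
  b6 → ∅

φ for z: defs {b1,b2,b6}
  DF⁺ = {b2}

Answer: ["b2"]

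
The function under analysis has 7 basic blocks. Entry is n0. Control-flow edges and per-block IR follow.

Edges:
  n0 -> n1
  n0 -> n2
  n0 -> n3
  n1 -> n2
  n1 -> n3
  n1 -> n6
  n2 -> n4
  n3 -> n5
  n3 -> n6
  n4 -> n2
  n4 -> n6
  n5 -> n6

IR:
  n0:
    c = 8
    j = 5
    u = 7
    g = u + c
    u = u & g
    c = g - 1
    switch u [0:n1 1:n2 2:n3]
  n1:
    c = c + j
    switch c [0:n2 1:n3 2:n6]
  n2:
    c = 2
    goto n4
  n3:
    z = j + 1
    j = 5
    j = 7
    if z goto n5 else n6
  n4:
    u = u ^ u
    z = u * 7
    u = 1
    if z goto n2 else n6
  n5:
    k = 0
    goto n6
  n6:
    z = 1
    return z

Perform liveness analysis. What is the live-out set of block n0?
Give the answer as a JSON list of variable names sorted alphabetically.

Answer: ["c", "j", "u"]

Derivation:
Per-block:
  n0: {c,g,j,u} / ∅
  n1: {c} / {c,j}
  n2: {c} / ∅
  n3: {j,z} / {j}
  n4: {u,z} / {u}
  n5: {k} / ∅
  n6: {z} / ∅

Backward fixpoint:
  live n0: ∅→{c,j,u}
  live n1: {c,j,u}→{j,u}
  live n2: {u}→{u}
  live n3: {j}→∅
  live n4: {u}→{u}
  live n5: ∅→∅
  live n6: ∅→∅

live-out(n0) = ["c", "j", "u"]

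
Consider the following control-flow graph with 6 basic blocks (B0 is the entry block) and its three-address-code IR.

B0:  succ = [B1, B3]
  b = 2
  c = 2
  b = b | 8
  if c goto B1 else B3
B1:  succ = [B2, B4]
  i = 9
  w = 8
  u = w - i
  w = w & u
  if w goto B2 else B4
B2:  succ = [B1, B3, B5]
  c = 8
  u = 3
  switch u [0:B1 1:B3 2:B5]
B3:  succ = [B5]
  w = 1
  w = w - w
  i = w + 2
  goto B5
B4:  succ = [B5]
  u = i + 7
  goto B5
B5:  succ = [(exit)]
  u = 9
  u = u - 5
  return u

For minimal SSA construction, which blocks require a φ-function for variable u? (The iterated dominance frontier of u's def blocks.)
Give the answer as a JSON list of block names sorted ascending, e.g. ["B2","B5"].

Answer: ["B1", "B3", "B5"]

Analysis:
idom tree: B1←B0 B2←B1 B3←B0 B4←B1 B5←B0
Dom∩ at merges:
  B1: preds {B0,B2}: {B0} ∩ {B0,B1,B2} = {B0}; idom=B0
  B3: preds {B0,B2}: {B0} ∩ {B0,B1,B2} = {B0}; idom=B0
  B5: preds {B2,B3,B4}: {B0,B1,B2} ∩ {B0,B3} ∩ {B0,B1,B4} = {B0}; idom=B0

DF walk-up:
  join B1 pred B0: · stop@B0
  join B1 pred B2: B2→B1 stop@B0
  join B3 pred B0: · stop@B0
  join B3 pred B2: B2→B1 stop@B0
  join B5 pred B2: B2→B1 stop@B0
  join B5 pred B3: B3 stop@B0
  join B5 pred B4: B4→B1 stop@B0
  B0: DF=∅
  B1: DF={B1,B3,B5}
  B2: DF={B1,B3,B5}
  B3: DF={B5}
  B4: DF={B5}
  B5: DF=∅

φ for u: defs {B1,B2,B4,B5}
  DF⁺ = {B1,B3,B5}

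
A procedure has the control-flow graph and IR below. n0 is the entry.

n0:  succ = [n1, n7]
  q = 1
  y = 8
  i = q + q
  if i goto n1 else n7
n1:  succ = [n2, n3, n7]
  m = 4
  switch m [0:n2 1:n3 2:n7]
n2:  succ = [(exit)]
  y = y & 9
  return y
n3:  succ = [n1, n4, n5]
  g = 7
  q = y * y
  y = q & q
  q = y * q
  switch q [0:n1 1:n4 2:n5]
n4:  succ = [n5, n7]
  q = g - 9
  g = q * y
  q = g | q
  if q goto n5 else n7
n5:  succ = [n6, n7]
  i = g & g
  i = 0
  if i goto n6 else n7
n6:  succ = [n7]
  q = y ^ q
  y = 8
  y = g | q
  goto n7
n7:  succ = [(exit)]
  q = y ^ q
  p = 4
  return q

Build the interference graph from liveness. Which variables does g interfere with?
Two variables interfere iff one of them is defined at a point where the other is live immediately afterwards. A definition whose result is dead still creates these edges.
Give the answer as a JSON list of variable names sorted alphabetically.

def/use:
  n0: def={i,q,y} ue=∅
  n1: def={m} ue=∅
  n2: def={y} ue={y}
  n3: def={g,q,y} ue={y}
  n4: def={g,q} ue={g,y}
  n5: def={i} ue={g}
  n6: def={q,y} ue={g,q,y}
  n7: def={p,q} ue={q,y}

Backward fixpoint:
  live n0: ∅→{q,y}
  live n1: {q,y}→{q,y}
  live n2: {y}→∅
  live n3: {y}→{g,q,y}
  live n4: {g,y}→{g,q,y}
  live n5: {g,q,y}→{g,q,y}
  live n6: {g,q,y}→{q,y}
  live n7: {q,y}→∅

Interference:
  g: {i,q,y}
  i: {g,q,y}
  m: {q,y}
  p: {q}
  q: {g,i,m,p,y}
  y: {g,i,m,q}

N(g) = ["i", "q", "y"]

Answer: ["i", "q", "y"]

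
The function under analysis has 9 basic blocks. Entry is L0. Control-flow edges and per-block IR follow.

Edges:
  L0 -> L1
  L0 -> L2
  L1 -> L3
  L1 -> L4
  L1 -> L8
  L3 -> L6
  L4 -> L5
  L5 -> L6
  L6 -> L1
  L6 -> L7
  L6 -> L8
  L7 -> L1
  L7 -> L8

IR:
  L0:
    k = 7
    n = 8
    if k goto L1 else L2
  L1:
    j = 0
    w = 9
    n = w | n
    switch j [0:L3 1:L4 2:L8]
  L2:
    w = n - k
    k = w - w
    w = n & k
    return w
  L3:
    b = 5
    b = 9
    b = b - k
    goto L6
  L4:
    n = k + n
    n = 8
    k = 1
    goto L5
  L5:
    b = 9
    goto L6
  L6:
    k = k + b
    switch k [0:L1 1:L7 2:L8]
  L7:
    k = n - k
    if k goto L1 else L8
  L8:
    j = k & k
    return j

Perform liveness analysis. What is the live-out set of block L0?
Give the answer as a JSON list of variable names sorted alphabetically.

def/use:
  L0: {k,n} / ∅
  L1: {j,n,w} / {n}
  L2: {k,w} / {k,n}
  L3: {b} / {k}
  L4: {k,n} / {k,n}
  L5: {b} / ∅
  L6: {k} / {b,k}
  L7: {k} / {k,n}
  L8: {j} / {k}

Live sets:
  L0: in=∅ out={k,n}
  L1: in={k,n} out={k,n}
  L2: in={k,n} out=∅
  L3: in={k,n} out={b,k,n}
  L4: in={k,n} out={k,n}
  L5: in={k,n} out={b,k,n}
  L6: in={b,k,n} out={k,n}
  L7: in={k,n} out={k,n}
  L8: in={k} out=∅

live-out(L0) = ["k", "n"]

Answer: ["k", "n"]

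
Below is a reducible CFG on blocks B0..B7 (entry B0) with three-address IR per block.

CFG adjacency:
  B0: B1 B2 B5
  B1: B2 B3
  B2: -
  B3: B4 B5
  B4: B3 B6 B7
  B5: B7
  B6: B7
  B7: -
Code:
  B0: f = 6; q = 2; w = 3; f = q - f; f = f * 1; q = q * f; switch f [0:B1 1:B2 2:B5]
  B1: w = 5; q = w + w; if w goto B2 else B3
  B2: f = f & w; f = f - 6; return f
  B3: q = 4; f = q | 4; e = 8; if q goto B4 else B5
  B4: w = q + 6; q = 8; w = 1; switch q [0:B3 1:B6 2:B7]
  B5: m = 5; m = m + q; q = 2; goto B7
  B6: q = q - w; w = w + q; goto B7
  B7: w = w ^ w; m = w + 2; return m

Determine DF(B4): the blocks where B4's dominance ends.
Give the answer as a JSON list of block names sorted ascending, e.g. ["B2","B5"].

Answer: ["B3", "B7"]

Derivation:
idom tree: B1←B0 B2←B0 B3←B1 B4←B3 B5←B0 B6←B4 B7←B0
Dom∩ at merges:
  B2: preds {B0,B1}: {B0} ∩ {B0,B1} = {B0}; idom=B0
  B3: preds {B1,B4}: {B0,B1} ∩ {B0,B1,B3,B4} = {B0,B1}; idom=B1
  B5: preds {B0,B3}: {B0} ∩ {B0,B1,B3} = {B0}; idom=B0
  B7: preds {B4,B5,B6}: {B0,B1,B3,B4} ∩ {B0,B5} ∩ {B0,B1,B3,B4,B6} = {B0}; idom=B0

DF walk-up:
  join B2 pred B0: · stop@B0
  join B2 pred B1: B1 stop@B0
  join B3 pred B1: · stop@B1
  join B3 pred B4: B4→B3 stop@B1
  join B5 pred B0: · stop@B0
  join B5 pred B3: B3→B1 stop@B0
  join B7 pred B4: B4→B3→B1 stop@B0
  join B7 pred B5: B5 stop@B0
  join B7 pred B6: B6→B4→B3→B1 stop@B0
  B0 → ∅
  B1 → {B2,B5,B7}
  B2 → ∅
  B3 → {B3,B5,B7}
  B4 → {B3,B7}
  B5 → {B7}
  B6 → {B7}
  B7 → ∅

DF(B4) = ["B3", "B7"]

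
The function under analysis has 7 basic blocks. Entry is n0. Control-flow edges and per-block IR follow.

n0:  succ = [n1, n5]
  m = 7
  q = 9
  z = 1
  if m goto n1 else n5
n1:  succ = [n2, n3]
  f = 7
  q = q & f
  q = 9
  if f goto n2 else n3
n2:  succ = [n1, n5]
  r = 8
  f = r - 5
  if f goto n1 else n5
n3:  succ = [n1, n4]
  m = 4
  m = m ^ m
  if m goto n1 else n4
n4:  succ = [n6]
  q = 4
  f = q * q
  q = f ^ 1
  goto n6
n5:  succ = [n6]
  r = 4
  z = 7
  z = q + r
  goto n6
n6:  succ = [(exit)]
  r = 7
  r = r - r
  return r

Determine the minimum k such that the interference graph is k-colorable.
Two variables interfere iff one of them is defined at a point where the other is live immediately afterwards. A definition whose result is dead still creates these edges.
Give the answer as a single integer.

Answer: 3

Analysis:
def/use:
  n0: def={m,q,z} ue=∅
  n1: def={f,q} ue={q}
  n2: def={f,r} ue=∅
  n3: def={m} ue=∅
  n4: def={f,q} ue=∅
  n5: def={r,z} ue={q}
  n6: def={r} ue=∅

Live sets:
  live n0: ∅→{q}
  live n1: {q}→{q}
  live n2: {q}→{q}
  live n3: {q}→{q}
  live n4: ∅→∅
  live n5: {q}→∅
  live n6: ∅→∅

Conflict graph:
  f↔{q}
  m↔{q,z}
  q↔{f,m,r,z}
  r↔{q,z}
  z↔{m,q,r}

Chromatic number:
  lower bound: {m,q,z} mutually conflict ⇒ χ ≥ 3
  assign f→r1 m→r2 q→r0 r→r2 z→r1 — no edge inside a register ⇒ χ ≤ 3
  χ = 3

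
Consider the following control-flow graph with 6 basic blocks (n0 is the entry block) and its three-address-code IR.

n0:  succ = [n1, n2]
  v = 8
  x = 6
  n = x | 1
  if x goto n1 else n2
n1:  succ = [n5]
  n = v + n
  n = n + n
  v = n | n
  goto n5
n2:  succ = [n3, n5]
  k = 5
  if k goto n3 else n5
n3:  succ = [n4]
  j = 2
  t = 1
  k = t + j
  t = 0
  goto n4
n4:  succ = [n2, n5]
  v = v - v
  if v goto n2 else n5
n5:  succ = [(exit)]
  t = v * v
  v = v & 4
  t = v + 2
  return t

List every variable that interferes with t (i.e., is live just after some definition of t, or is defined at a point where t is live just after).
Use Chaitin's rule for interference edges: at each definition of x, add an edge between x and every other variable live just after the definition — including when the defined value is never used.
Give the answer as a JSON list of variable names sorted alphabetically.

def/use:
  n0: def={n,v,x} ue=∅
  n1: def={n,v} ue={n,v}
  n2: def={k} ue=∅
  n3: def={j,k,t} ue=∅
  n4: def={v} ue={v}
  n5: def={t,v} ue={v}

Backward fixpoint:
  live n0: ∅→{n,v}
  live n1: {n,v}→{v}
  live n2: {v}→{v}
  live n3: {v}→{v}
  live n4: {v}→{v}
  live n5: {v}→∅

Interference:
  j↔{t,v}
  k↔{v}
  n↔{v,x}
  t↔{j,v}
  v↔{j,k,n,t,x}
  x↔{n,v}

N(t) = ["j", "v"]

Answer: ["j", "v"]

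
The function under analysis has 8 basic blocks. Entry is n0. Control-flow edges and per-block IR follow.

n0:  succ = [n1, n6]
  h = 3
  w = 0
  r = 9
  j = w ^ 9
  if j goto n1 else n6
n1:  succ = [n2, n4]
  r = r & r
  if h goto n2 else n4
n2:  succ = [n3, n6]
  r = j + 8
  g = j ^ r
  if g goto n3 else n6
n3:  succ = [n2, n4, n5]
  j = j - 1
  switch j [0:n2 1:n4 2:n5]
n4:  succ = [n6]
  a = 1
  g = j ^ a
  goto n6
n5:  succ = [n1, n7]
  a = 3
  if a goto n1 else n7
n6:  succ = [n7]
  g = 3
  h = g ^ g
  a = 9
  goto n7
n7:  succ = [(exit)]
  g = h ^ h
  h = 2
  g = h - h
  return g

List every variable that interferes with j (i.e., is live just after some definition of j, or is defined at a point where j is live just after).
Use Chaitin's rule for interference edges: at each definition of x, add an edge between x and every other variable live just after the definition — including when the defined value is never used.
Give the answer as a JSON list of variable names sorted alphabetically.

def/use:
  n0: def={h,j,r,w} ue=∅
  n1: def={r} ue={h,r}
  n2: def={g,r} ue={j}
  n3: def={j} ue={j}
  n4: def={a,g} ue={j}
  n5: def={a} ue=∅
  n6: def={a,g,h} ue=∅
  n7: def={g,h} ue={h}

Backward fixpoint:
  live n0: ∅→{h,j,r}
  live n1: {h,j,r}→{h,j}
  live n2: {h,j}→{h,j,r}
  live n3: {h,j,r}→{h,j,r}
  live n4: {j}→∅
  live n5: {h,j,r}→{h,j,r}
  live n6: ∅→{h}
  live n7: {h}→∅

Interfere edges:
  a — {h,j,r}
  g — {h,j,r}
  h — {a,g,j,r,w}
  j — {a,g,h,r}
  r — {a,g,h,j,w}
  w — {h,r}

N(j) = ["a", "g", "h", "r"]

Answer: ["a", "g", "h", "r"]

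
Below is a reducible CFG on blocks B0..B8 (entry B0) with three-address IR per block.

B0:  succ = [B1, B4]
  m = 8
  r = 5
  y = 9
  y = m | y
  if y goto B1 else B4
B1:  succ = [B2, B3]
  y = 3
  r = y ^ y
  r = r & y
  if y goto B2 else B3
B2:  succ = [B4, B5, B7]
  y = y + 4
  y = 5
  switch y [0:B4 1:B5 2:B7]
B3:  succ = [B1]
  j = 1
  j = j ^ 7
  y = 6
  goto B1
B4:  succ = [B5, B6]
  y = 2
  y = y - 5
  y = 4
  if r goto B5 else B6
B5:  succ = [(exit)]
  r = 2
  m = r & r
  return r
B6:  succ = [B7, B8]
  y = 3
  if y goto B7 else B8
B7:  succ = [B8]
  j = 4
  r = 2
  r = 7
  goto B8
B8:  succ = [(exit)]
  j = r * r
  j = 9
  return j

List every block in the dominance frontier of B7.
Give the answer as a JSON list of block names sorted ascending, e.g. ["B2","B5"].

Answer: ["B8"]

Derivation:
idom tree: B1←B0 B2←B1 B3←B1 B4←B0 B5←B0 B6←B4 B7←B0 B8←B0
Dom at joins:
  B1: preds {B0,B3}: {B0} ∩ {B0,B1,B3} = {B0}; idom=B0
  B4: preds {B0,B2}: {B0} ∩ {B0,B1,B2} = {B0}; idom=B0
  B5: preds {B2,B4}: {B0,B1,B2} ∩ {B0,B4} = {B0}; idom=B0
  B7: preds {B2,B6}: {B0,B1,B2} ∩ {B0,B4,B6} = {B0}; idom=B0
  B8: preds {B6,B7}: {B0,B4,B6} ∩ {B0,B7} = {B0}; idom=B0

DF derivation:
  B1←B0: walk · to B0
  B1←B3: walk B3→B1 to B0
  B4←B0: walk · to B0
  B4←B2: walk B2→B1 to B0
  B5←B2: walk B2→B1 to B0
  B5←B4: walk B4 to B0
  B7←B2: walk B2→B1 to B0
  B7←B6: walk B6→B4 to B0
  B8←B6: walk B6→B4 to B0
  B8←B7: walk B7 to B0
  B0: DF=∅
  B1: DF={B1,B4,B5,B7}
  B2: DF={B4,B5,B7}
  B3: DF={B1}
  B4: DF={B5,B7,B8}
  B5: DF=∅
  B6: DF={B7,B8}
  B7: DF={B8}
  B8: DF=∅

DF(B7) = ["B8"]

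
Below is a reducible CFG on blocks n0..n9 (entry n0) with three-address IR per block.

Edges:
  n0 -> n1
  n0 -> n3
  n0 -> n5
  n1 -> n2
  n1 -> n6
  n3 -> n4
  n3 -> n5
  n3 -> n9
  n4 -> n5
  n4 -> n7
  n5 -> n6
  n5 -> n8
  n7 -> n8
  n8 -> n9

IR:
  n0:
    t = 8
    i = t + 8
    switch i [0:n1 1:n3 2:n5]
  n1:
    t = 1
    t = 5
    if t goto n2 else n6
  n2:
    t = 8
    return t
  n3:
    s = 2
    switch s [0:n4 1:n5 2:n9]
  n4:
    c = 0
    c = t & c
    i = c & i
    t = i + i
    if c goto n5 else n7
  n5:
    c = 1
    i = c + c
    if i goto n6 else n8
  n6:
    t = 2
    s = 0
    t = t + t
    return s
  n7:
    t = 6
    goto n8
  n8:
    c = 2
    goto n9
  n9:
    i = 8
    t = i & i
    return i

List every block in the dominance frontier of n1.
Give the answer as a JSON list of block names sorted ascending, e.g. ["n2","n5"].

Answer: ["n6"]

Derivation:
idom tree: n1←n0 n2←n1 n3←n0 n4←n3 n5←n0 n6←n0 n7←n4 n8←n0 n9←n0
Join-block Dom:
  n5: preds {n0,n3,n4}: {n0} ∩ {n0,n3} ∩ {n0,n3,n4} = {n0}; idom=n0
  n6: preds {n1,n5}: {n0,n1} ∩ {n0,n5} = {n0}; idom=n0
  n8: preds {n5,n7}: {n0,n5} ∩ {n0,n3,n4,n7} = {n0}; idom=n0
  n9: preds {n3,n8}: {n0,n3} ∩ {n0,n8} = {n0}; idom=n0

DF derivation:
  n5←n0: walk · to n0
  n5←n3: walk n3 to n0
  n5←n4: walk n4→n3 to n0
  n6←n1: walk n1 to n0
  n6←n5: walk n5 to n0
  n8←n5: walk n5 to n0
  n8←n7: walk n7→n4→n3 to n0
  n9←n3: walk n3 to n0
  n9←n8: walk n8 to n0
  DF(n0)=∅
  DF(n1)={n6}
  DF(n2)=∅
  DF(n3)={n5,n8,n9}
  DF(n4)={n5,n8}
  DF(n5)={n6,n8}
  DF(n6)=∅
  DF(n7)={n8}
  DF(n8)={n9}
  DF(n9)=∅

DF(n1) = ["n6"]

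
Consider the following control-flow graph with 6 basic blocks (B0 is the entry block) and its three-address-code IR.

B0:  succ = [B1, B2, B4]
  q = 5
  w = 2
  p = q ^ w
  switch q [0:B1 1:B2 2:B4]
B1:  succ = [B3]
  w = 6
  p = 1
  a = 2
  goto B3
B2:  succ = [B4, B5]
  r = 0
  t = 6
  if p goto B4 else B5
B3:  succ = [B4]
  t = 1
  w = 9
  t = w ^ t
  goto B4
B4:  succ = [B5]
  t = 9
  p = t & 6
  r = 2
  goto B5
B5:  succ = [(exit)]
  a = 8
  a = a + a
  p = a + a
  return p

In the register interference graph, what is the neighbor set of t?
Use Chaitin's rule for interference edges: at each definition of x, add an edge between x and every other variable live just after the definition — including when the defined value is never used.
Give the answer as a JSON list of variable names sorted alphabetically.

Answer: ["p", "w"]

Analysis:
Per-block:
  B0: def={p,q,w} ue=∅
  B1: def={a,p,w} ue=∅
  B2: def={r,t} ue={p}
  B3: def={t,w} ue=∅
  B4: def={p,r,t} ue=∅
  B5: def={a,p} ue=∅

Backward fixpoint:
  live B0: ∅→{p}
  live B1: ∅→∅
  live B2: {p}→∅
  live B3: ∅→∅
  live B4: ∅→∅
  live B5: ∅→∅

Interference:
  a — ∅
  p — {q,r,t}
  q — {p,w}
  r — {p}
  t — {p,w}
  w — {q,t}

N(t) = ["p", "w"]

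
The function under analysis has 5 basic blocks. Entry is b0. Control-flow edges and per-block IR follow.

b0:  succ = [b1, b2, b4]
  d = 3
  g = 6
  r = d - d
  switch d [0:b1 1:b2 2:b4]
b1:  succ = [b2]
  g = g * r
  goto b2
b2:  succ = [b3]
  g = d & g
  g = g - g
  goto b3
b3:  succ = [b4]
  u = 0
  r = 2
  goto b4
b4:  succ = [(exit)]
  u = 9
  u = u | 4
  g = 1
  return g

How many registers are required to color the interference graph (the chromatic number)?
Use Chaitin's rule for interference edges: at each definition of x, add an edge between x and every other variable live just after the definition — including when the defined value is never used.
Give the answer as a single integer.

Answer: 3

Derivation:
def/use:
  b0: def={d,g,r} ue=∅
  b1: def={g} ue={g,r}
  b2: def={g} ue={d,g}
  b3: def={r,u} ue=∅
  b4: def={g,u} ue=∅

Live sets:
  b0: in=∅ out={d,g,r}
  b1: in={d,g,r} out={d,g}
  b2: in={d,g} out=∅
  b3: in=∅ out=∅
  b4: in=∅ out=∅

Interfere edges:
  d — {g,r}
  g — {d,r}
  r — {d,g}
  u — ∅

Chromatic number:
  lower bound: {d,g,r} mutually conflict ⇒ χ ≥ 3
  3-colouring: R0={d,u}  R1={g}  R2={r}
  χ = 3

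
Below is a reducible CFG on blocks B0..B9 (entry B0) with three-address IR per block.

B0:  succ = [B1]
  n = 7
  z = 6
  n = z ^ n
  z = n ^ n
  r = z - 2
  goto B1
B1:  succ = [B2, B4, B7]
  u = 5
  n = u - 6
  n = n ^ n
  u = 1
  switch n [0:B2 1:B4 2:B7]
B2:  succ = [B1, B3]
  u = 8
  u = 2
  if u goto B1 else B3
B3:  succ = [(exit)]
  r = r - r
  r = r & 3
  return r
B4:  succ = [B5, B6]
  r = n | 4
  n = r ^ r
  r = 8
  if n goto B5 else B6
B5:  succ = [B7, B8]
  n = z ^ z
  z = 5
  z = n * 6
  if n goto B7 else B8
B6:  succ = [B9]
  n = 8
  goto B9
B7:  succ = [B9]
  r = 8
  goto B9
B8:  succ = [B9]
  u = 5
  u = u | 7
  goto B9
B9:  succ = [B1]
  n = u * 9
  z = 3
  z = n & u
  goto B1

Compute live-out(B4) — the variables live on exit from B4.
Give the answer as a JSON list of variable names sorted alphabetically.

Answer: ["r", "u", "z"]

Analysis:
Block summaries:
  B0 def {n,r,z} use ∅
  B1 def {n,u} use ∅
  B2 def {u} use ∅
  B3 def {r} use {r}
  B4 def {n,r} use {n}
  B5 def {n,z} use {z}
  B6 def {n} use ∅
  B7 def {r} use ∅
  B8 def {u} use ∅
  B9 def {n,z} use {u}

Liveness:
  live B0: ∅→{r,z}
  live B1: {r,z}→{n,r,u,z}
  live B2: {r,z}→{r,z}
  live B3: {r}→∅
  live B4: {n,u,z}→{r,u,z}
  live B5: {r,u,z}→{r,u}
  live B6: {r,u}→{r,u}
  live B7: {u}→{r,u}
  live B8: {r}→{r,u}
  live B9: {r,u}→{r,z}

live-out(B4) = ["r", "u", "z"]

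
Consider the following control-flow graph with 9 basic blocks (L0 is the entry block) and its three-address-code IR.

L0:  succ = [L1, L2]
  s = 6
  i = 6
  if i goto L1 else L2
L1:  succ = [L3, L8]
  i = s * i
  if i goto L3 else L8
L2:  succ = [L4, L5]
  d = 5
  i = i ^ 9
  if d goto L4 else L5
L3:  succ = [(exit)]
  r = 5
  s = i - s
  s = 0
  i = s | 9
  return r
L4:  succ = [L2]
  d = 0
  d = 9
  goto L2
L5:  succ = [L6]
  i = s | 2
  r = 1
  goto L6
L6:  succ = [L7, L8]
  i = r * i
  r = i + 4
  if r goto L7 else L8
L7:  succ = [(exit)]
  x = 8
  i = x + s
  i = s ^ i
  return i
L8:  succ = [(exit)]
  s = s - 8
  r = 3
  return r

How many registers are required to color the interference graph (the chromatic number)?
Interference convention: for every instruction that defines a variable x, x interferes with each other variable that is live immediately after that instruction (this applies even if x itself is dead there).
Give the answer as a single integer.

Block summaries:
  L0 def {i,s} use ∅
  L1 def {i} use {i,s}
  L2 def {d,i} use {i}
  L3 def {i,r,s} use {i,s}
  L4 def {d} use ∅
  L5 def {i,r} use {s}
  L6 def {i,r} use {i,r}
  L7 def {i,x} use {s}
  L8 def {r,s} use {s}

Live sets:
  L0 li=∅ lo={i,s}
  L1 li={i,s} lo={i,s}
  L2 li={i,s} lo={i,s}
  L3 li={i,s} lo=∅
  L4 li={i,s} lo={i,s}
  L5 li={s} lo={i,r,s}
  L6 li={i,r,s} lo={s}
  L7 li={s} lo=∅
  L8 li={s} lo=∅

Interfere edges:
  d — {i,s}
  i — {d,r,s}
  r — {i,s}
  s — {d,i,r,x}
  x — {s}

Registers:
  {d,i,s} pairwise interfere (3-clique) ⇒ χ ≥ 3
  3-colouring: c0={s}  c1={i,x}  c2={d,r}
  χ = 3

Answer: 3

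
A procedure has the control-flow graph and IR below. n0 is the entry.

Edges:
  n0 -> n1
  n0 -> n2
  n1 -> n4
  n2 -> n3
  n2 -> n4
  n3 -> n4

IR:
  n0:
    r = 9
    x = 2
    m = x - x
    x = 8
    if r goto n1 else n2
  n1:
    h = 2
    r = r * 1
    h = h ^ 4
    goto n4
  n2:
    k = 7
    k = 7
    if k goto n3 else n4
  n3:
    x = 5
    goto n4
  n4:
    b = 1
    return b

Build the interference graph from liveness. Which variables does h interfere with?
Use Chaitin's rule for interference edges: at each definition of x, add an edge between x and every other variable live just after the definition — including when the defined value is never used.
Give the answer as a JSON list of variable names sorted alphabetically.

Answer: ["r"]

Working:
Block summaries:
  n0 def {m,r,x} use ∅
  n1 def {h,r} use {r}
  n2 def {k} use ∅
  n3 def {x} use ∅
  n4 def {b} use ∅

Liveness:
  n0: in=∅ out={r}
  n1: in={r} out=∅
  n2: in=∅ out=∅
  n3: in=∅ out=∅
  n4: in=∅ out=∅

Conflict graph:
  b — ∅
  h — {r}
  k — ∅
  m — {r}
  r — {h,m,x}
  x — {r}

N(h) = ["r"]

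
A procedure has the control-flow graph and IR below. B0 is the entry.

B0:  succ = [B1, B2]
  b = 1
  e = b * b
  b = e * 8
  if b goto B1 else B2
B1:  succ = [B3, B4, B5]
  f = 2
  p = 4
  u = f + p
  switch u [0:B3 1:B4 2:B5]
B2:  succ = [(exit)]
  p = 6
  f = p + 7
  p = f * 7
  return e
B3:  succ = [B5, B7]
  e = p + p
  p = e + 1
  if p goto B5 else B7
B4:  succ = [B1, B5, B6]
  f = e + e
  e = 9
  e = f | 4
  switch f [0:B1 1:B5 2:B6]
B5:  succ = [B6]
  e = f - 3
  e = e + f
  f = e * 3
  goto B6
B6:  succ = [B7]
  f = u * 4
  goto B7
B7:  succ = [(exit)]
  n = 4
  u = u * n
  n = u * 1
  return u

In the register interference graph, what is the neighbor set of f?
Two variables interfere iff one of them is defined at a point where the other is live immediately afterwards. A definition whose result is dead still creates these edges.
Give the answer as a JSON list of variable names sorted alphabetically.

Answer: ["e", "p", "u"]

Derivation:
def/use:
  B0: {b,e} / ∅
  B1: {f,p,u} / ∅
  B2: {f,p} / {e}
  B3: {e,p} / {p}
  B4: {e,f} / {e}
  B5: {e,f} / {f}
  B6: {f} / {u}
  B7: {n,u} / {u}

Liveness:
  B0 li=∅ lo={e}
  B1 li={e} lo={e,f,p,u}
  B2 li={e} lo=∅
  B3 li={f,p,u} lo={f,u}
  B4 li={e,u} lo={e,f,u}
  B5 li={f,u} lo={u}
  B6 li={u} lo={u}
  B7 li={u} lo=∅

Interference:
  b — {e}
  e — {b,f,p,u}
  f — {e,p,u}
  n — {u}
  p — {e,f,u}
  u — {e,f,n,p}

N(f) = ["e", "p", "u"]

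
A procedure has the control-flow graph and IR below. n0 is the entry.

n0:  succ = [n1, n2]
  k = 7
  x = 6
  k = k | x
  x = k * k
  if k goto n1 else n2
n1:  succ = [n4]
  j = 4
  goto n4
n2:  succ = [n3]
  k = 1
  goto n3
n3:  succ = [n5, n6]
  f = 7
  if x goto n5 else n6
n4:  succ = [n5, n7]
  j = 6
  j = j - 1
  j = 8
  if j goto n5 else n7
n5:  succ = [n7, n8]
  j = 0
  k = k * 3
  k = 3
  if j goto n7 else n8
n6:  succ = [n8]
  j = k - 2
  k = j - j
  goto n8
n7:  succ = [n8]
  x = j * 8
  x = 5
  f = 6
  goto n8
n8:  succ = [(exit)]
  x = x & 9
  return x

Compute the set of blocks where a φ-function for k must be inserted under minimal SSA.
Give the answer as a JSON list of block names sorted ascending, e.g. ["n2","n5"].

idom tree: n1←n0 n2←n0 n3←n2 n4←n1 n5←n0 n6←n3 n7←n0 n8←n0
Dom at joins:
  n5: preds {n3,n4}: {n0,n2,n3} ∩ {n0,n1,n4} = {n0}; idom=n0
  n7: preds {n4,n5}: {n0,n1,n4} ∩ {n0,n5} = {n0}; idom=n0
  n8: preds {n5,n6,n7}: {n0,n5} ∩ {n0,n2,n3,n6} ∩ {n0,n7} = {n0}; idom=n0

DF derivation:
  n5←n3: walk n3→n2 to n0
  n5←n4: walk n4→n1 to n0
  n7←n4: walk n4→n1 to n0
  n7←n5: walk n5 to n0
  n8←n5: walk n5 to n0
  n8←n6: walk n6→n3→n2 to n0
  n8←n7: walk n7 to n0
  DF(n0)=∅
  DF(n1)={n5,n7}
  DF(n2)={n5,n8}
  DF(n3)={n5,n8}
  DF(n4)={n5,n7}
  DF(n5)={n7,n8}
  DF(n6)={n8}
  DF(n7)={n8}
  DF(n8)=∅

φ for k: defs {n0,n2,n5,n6}
  DF⁺ = {n5,n7,n8}

Answer: ["n5", "n7", "n8"]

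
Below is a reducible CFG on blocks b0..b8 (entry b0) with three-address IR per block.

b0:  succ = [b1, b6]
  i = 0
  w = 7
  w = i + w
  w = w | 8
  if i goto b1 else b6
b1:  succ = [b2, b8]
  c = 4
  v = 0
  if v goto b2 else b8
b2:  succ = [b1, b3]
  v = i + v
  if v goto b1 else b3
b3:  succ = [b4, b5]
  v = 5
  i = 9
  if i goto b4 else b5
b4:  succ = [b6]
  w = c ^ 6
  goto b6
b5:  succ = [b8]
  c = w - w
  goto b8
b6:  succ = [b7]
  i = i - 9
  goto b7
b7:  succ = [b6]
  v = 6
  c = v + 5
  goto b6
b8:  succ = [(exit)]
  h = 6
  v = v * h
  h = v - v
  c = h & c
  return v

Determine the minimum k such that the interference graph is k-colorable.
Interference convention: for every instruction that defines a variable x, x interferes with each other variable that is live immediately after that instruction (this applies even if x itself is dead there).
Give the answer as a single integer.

def/use:
  b0 def {i,w} use ∅
  b1 def {c,v} use ∅
  b2 def {v} use {i,v}
  b3 def {i,v} use ∅
  b4 def {w} use {c}
  b5 def {c} use {w}
  b6 def {i} use {i}
  b7 def {c,v} use ∅
  b8 def {c,h,v} use {c,v}

Backward fixpoint:
  b0 li=∅ lo={i,w}
  b1 li={i,w} lo={c,i,v,w}
  b2 li={c,i,v,w} lo={c,i,w}
  b3 li={c,w} lo={c,i,v,w}
  b4 li={c,i} lo={i}
  b5 li={v,w} lo={c,v}
  b6 li={i} lo={i}
  b7 li={i} lo={i}
  b8 li={c,v} lo=∅

Conflict graph:
  c: {h,i,v,w}
  h: {c,v}
  i: {c,v,w}
  v: {c,h,i,w}
  w: {c,i,v}

Colouring:
  {c,i,v,w} pairwise interfere (4-clique) ⇒ χ ≥ 4
  assign c→r0 h→r2 i→r2 v→r1 w→r3 — no edge inside a register ⇒ χ ≤ 4
  χ = 4

Answer: 4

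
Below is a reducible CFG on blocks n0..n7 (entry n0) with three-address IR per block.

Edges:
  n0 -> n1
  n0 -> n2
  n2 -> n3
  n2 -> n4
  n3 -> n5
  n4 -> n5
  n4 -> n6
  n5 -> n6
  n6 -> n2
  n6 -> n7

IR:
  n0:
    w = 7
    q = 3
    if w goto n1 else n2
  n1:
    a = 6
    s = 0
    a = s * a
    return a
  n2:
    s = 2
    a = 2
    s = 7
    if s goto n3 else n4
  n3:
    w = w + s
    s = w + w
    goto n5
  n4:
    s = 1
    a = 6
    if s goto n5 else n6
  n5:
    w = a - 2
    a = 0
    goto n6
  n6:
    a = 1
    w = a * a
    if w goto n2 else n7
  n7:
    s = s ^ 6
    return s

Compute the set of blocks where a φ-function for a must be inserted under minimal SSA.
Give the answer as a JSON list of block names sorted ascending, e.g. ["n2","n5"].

idom tree: n1←n0 n2←n0 n3←n2 n4←n2 n5←n2 n6←n2 n7←n6
Dom∩ at merges:
  n2: preds {n0,n6}: {n0} ∩ {n0,n2,n6} = {n0}; idom=n0
  n5: preds {n3,n4}: {n0,n2,n3} ∩ {n0,n2,n4} = {n0,n2}; idom=n2
  n6: preds {n4,n5}: {n0,n2,n4} ∩ {n0,n2,n5} = {n0,n2}; idom=n2

Frontier:
  join n2 pred n0: · stop@n0
  join n2 pred n6: n6→n2 stop@n0
  join n5 pred n3: n3 stop@n2
  join n5 pred n4: n4 stop@n2
  join n6 pred n4: n4 stop@n2
  join n6 pred n5: n5 stop@n2
  n0 → ∅
  n1 → ∅
  n2 → {n2}
  n3 → {n5}
  n4 → {n5,n6}
  n5 → {n6}
  n6 → {n2}
  n7 → ∅

φ for a: defs {n1,n2,n4,n5,n6}
  DF⁺ = {n2,n5,n6}

Answer: ["n2", "n5", "n6"]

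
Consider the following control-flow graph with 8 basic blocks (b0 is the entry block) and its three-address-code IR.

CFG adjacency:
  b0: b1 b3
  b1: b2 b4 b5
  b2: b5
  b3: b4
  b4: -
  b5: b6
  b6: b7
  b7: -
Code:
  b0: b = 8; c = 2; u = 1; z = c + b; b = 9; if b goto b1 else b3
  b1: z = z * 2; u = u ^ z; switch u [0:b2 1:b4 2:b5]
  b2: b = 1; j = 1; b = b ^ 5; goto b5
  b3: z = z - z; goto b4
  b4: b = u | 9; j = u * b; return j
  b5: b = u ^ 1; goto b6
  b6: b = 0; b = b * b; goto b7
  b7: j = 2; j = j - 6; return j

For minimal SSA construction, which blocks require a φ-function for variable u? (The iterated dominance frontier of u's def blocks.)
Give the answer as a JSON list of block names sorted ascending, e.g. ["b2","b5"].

idom tree: b1←b0 b2←b1 b3←b0 b4←b0 b5←b1 b6←b5 b7←b6
Dom at joins:
  b4: preds {b1,b3}: {b0,b1} ∩ {b0,b3} = {b0}; idom=b0
  b5: preds {b1,b2}: {b0,b1} ∩ {b0,b1,b2} = {b0,b1}; idom=b1

DF walk-up:
  join b4 pred b1: b1 stop@b0
  join b4 pred b3: b3 stop@b0
  join b5 pred b1: · stop@b1
  join b5 pred b2: b2 stop@b1
  b0: DF=∅
  b1: DF={b4}
  b2: DF={b5}
  b3: DF={b4}
  b4: DF=∅
  b5: DF=∅
  b6: DF=∅
  b7: DF=∅

φ for u: defs {b0,b1}
  DF⁺ = {b4}

Answer: ["b4"]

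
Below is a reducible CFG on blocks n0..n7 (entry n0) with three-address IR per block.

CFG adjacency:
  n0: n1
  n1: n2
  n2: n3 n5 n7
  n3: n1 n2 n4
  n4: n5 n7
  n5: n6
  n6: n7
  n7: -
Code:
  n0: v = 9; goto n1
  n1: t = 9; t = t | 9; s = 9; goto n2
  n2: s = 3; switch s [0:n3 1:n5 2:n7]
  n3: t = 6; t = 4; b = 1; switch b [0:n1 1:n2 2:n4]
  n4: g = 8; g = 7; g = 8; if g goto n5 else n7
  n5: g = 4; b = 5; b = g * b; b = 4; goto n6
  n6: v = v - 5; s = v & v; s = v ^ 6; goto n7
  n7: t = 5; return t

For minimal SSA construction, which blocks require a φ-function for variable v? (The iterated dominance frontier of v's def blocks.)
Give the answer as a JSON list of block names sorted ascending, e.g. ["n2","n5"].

idom tree: n1←n0 n2←n1 n3←n2 n4←n3 n5←n2 n6←n5 n7←n2
Dom at joins:
  n1: preds {n0,n3}: {n0} ∩ {n0,n1,n2,n3} = {n0}; idom=n0
  n2: preds {n1,n3}: {n0,n1} ∩ {n0,n1,n2,n3} = {n0,n1}; idom=n1
  n5: preds {n2,n4}: {n0,n1,n2} ∩ {n0,n1,n2,n3,n4} = {n0,n1,n2}; idom=n2
  n7: preds {n2,n4,n6}: {n0,n1,n2} ∩ {n0,n1,n2,n3,n4} ∩ {n0,n1,n2,n5,n6} = {n0,n1,n2}; idom=n2

DF derivation:
  n1←n0: walk · to n0
  n1←n3: walk n3→n2→n1 to n0
  n2←n1: walk · to n1
  n2←n3: walk n3→n2 to n1
  n5←n2: walk · to n2
  n5←n4: walk n4→n3 to n2
  n7←n2: walk · to n2
  n7←n4: walk n4→n3 to n2
  n7←n6: walk n6→n5 to n2
  DF(n0)=∅
  DF(n1)={n1}
  DF(n2)={n1,n2}
  DF(n3)={n1,n2,n5,n7}
  DF(n4)={n5,n7}
  DF(n5)={n7}
  DF(n6)={n7}
  DF(n7)=∅

φ for v: defs {n0,n6}
  DF⁺ = {n7}

Answer: ["n7"]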